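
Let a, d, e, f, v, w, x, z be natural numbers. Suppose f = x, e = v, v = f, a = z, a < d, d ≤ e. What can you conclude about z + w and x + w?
z + w < x + w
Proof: e = v and v = f, therefore e = f. Because a = z and a < d, z < d. From d ≤ e, z < e. Since e = f, z < f. Since f = x, z < x. Then z + w < x + w.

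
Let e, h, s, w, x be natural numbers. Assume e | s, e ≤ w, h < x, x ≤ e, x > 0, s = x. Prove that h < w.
From s = x and e | s, e | x. Since x > 0, e ≤ x. Since x ≤ e, x = e. Since h < x, h < e. Because e ≤ w, h < w.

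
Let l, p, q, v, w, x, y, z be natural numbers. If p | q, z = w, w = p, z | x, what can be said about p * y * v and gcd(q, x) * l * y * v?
p * y * v | gcd(q, x) * l * y * v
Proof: Because z = w and w = p, z = p. z | x, so p | x. p | q, so p | gcd(q, x). Then p | gcd(q, x) * l. Then p * y | gcd(q, x) * l * y. Then p * y * v | gcd(q, x) * l * y * v.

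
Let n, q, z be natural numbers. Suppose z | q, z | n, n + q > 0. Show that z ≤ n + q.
From z | n and z | q, z | n + q. Because n + q > 0, z ≤ n + q.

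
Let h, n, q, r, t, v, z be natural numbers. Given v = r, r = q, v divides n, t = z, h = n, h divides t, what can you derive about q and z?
q divides z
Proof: v = r and r = q, so v = q. Since v divides n, q divides n. h = n and h divides t, hence n divides t. Since t = z, n divides z. q divides n, so q divides z.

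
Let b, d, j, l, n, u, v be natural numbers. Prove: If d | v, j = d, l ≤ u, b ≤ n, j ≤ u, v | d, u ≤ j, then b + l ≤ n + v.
From u ≤ j and j ≤ u, u = j. Since j = d, u = d. d | v and v | d, hence d = v. Since u = d, u = v. l ≤ u, so l ≤ v. Since b ≤ n, b + l ≤ n + v.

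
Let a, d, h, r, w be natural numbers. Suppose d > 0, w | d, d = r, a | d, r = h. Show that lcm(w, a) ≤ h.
d = r and r = h, therefore d = h. w | d and a | d, thus lcm(w, a) | d. Since d > 0, lcm(w, a) ≤ d. Since d = h, lcm(w, a) ≤ h.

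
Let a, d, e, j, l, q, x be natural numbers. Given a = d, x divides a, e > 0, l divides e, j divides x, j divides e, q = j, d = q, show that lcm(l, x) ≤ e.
a = d and d = q, thus a = q. q = j, so a = j. x divides a, so x divides j. j divides x, so j = x. j divides e, so x divides e. Because l divides e, lcm(l, x) divides e. Because e > 0, lcm(l, x) ≤ e.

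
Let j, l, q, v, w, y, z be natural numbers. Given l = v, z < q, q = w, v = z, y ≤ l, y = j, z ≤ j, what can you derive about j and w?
j < w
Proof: Because l = v and v = z, l = z. Because y = j and y ≤ l, j ≤ l. Since l = z, j ≤ z. Since z ≤ j, z = j. From q = w and z < q, z < w. Since z = j, j < w.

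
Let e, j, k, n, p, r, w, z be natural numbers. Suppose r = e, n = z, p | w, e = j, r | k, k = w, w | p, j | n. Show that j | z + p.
Since n = z and j | n, j | z. w | p and p | w, so w = p. k = w, so k = p. Since r = e and r | k, e | k. e = j, so j | k. k = p, so j | p. j | z, so j | z + p.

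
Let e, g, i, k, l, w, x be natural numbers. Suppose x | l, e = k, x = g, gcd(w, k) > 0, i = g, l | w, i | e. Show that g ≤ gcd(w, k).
x = g and x | l, so g | l. Since l | w, g | w. i = g and i | e, therefore g | e. From e = k, g | k. g | w, so g | gcd(w, k). Since gcd(w, k) > 0, g ≤ gcd(w, k).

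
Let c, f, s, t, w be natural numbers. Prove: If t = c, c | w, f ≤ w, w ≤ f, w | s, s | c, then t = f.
w | s and s | c, hence w | c. Since c | w, c = w. t = c, so t = w. Because w ≤ f and f ≤ w, w = f. From t = w, t = f.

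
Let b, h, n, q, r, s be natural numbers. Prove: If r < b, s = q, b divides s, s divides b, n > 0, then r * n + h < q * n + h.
b divides s and s divides b, hence b = s. Since s = q, b = q. Since r < b, r < q. Since n > 0, by multiplying by a positive, r * n < q * n. Then r * n + h < q * n + h.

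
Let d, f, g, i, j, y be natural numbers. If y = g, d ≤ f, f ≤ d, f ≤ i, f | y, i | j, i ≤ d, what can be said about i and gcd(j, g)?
i | gcd(j, g)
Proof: d ≤ f and f ≤ d, therefore d = f. i ≤ d, so i ≤ f. Since f ≤ i, f = i. y = g and f | y, therefore f | g. Since f = i, i | g. Since i | j, i | gcd(j, g).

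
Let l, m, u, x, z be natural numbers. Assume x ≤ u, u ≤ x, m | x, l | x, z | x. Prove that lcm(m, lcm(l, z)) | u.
Because x ≤ u and u ≤ x, x = u. Because l | x and z | x, lcm(l, z) | x. Since m | x, lcm(m, lcm(l, z)) | x. x = u, so lcm(m, lcm(l, z)) | u.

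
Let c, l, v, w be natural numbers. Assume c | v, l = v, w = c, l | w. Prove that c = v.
From w = c and l | w, l | c. Since l = v, v | c. Since c | v, c = v.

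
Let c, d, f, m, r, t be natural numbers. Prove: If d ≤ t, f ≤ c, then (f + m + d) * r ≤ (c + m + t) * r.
f ≤ c, therefore f + m ≤ c + m. Since d ≤ t, f + m + d ≤ c + m + t. By multiplying by a non-negative, (f + m + d) * r ≤ (c + m + t) * r.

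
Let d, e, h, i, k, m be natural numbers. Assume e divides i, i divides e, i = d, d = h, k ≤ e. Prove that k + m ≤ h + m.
e divides i and i divides e, therefore e = i. Since i = d, e = d. d = h, so e = h. Because k ≤ e, k ≤ h. Then k + m ≤ h + m.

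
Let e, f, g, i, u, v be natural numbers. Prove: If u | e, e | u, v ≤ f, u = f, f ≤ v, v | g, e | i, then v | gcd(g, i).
e | u and u | e, hence e = u. Because u = f, e = f. Because f ≤ v and v ≤ f, f = v. Since e = f, e = v. Since e | i, v | i. From v | g, v | gcd(g, i).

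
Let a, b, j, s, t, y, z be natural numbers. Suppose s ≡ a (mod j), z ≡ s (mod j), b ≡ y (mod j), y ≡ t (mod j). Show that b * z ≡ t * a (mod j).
From b ≡ y (mod j) and y ≡ t (mod j), b ≡ t (mod j). z ≡ s (mod j) and s ≡ a (mod j), so z ≡ a (mod j). b ≡ t (mod j), so b * z ≡ t * a (mod j).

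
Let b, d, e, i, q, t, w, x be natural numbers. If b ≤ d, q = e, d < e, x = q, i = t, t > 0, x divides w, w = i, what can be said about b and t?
b < t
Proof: From b ≤ d and d < e, b < e. w = i and i = t, so w = t. Since x = q and q = e, x = e. x divides w, so e divides w. w = t, so e divides t. Since t > 0, e ≤ t. From b < e, b < t.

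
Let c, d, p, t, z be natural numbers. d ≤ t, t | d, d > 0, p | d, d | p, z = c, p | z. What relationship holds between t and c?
t | c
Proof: t | d and d > 0, therefore t ≤ d. Since d ≤ t, d = t. p | d and d | p, thus p = d. z = c and p | z, thus p | c. Since p = d, d | c. From d = t, t | c.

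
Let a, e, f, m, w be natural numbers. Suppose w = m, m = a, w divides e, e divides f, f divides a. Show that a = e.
Because w = m and m = a, w = a. Since w divides e, a divides e. From e divides f and f divides a, e divides a. Since a divides e, a = e.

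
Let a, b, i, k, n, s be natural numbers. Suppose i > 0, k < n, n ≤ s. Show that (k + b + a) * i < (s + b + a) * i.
k < n and n ≤ s, therefore k < s. Then k + b < s + b. Then k + b + a < s + b + a. Combined with i > 0, by multiplying by a positive, (k + b + a) * i < (s + b + a) * i.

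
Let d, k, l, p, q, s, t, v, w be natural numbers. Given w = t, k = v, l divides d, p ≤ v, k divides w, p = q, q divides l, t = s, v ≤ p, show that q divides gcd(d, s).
q divides l and l divides d, thus q divides d. Since v ≤ p and p ≤ v, v = p. Since k = v, k = p. From w = t and k divides w, k divides t. Since t = s, k divides s. k = p, so p divides s. Since p = q, q divides s. q divides d, so q divides gcd(d, s).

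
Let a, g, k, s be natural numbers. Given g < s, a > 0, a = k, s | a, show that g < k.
From s | a and a > 0, s ≤ a. g < s, so g < a. Since a = k, g < k.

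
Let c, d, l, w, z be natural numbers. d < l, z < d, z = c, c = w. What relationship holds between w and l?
w < l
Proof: z = c and c = w, hence z = w. Because z < d and d < l, z < l. From z = w, w < l.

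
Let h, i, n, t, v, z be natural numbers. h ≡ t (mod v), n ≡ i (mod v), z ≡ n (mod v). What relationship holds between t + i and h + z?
t + i ≡ h + z (mod v)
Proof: z ≡ n (mod v) and n ≡ i (mod v), therefore z ≡ i (mod v). Since h ≡ t (mod v), h + z ≡ t + i (mod v). Then t + i ≡ h + z (mod v).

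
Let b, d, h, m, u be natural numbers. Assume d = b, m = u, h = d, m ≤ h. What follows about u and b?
u ≤ b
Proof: h = d and m ≤ h, thus m ≤ d. m = u, so u ≤ d. Since d = b, u ≤ b.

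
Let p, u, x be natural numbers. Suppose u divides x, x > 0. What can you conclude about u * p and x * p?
u * p ≤ x * p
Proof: u divides x and x > 0, hence u ≤ x. By multiplying by a non-negative, u * p ≤ x * p.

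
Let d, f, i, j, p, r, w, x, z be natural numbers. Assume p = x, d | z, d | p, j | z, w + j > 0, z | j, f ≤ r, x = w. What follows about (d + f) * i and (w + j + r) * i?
(d + f) * i ≤ (w + j + r) * i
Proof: Because p = x and x = w, p = w. Since d | p, d | w. Since z | j and j | z, z = j. From d | z, d | j. d | w, so d | w + j. w + j > 0, so d ≤ w + j. Since f ≤ r, d + f ≤ w + j + r. Then (d + f) * i ≤ (w + j + r) * i.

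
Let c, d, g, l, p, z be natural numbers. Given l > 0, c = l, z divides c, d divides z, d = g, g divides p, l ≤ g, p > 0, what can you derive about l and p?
l ≤ p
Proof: c = l and z divides c, hence z divides l. From d divides z, d divides l. Since d = g, g divides l. l > 0, so g ≤ l. l ≤ g, so g = l. g divides p and p > 0, thus g ≤ p. g = l, so l ≤ p.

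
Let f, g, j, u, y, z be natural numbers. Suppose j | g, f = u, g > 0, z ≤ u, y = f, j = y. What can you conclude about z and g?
z ≤ g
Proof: y = f and f = u, thus y = u. j = y and j | g, thus y | g. g > 0, so y ≤ g. y = u, so u ≤ g. Since z ≤ u, z ≤ g.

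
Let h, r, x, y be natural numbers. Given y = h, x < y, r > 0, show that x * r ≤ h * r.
Because y = h and x < y, x < h. Since r > 0, by multiplying by a positive, x * r < h * r. Then x * r ≤ h * r.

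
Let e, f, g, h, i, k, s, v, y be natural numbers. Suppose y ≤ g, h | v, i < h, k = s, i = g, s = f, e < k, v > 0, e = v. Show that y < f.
i = g and i < h, therefore g < h. Because h | v and v > 0, h ≤ v. Since g < h, g < v. From y ≤ g, y < v. k = s and s = f, therefore k = f. e = v and e < k, so v < k. k = f, so v < f. y < v, so y < f.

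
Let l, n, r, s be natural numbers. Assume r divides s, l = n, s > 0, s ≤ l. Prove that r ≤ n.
Because r divides s and s > 0, r ≤ s. Because l = n and s ≤ l, s ≤ n. Since r ≤ s, r ≤ n.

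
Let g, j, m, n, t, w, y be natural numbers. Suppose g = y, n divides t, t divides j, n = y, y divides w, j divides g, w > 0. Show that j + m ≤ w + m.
Because n = y and n divides t, y divides t. t divides j, so y divides j. g = y and j divides g, thus j divides y. y divides j, so y = j. y divides w and w > 0, therefore y ≤ w. Since y = j, j ≤ w. Then j + m ≤ w + m.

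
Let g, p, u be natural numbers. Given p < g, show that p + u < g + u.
p < g. By adding to both sides, p + u < g + u.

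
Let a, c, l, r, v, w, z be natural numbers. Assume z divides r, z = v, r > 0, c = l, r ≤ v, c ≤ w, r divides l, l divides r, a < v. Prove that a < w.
From l divides r and r divides l, l = r. Since c = l, c = r. From z = v and z divides r, v divides r. r > 0, so v ≤ r. r ≤ v, so r = v. c = r, so c = v. Since c ≤ w, v ≤ w. a < v, so a < w.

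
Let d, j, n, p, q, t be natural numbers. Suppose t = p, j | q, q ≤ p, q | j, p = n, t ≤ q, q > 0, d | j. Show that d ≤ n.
Because t = p and t ≤ q, p ≤ q. Since q ≤ p, q = p. Because p = n, q = n. j | q and q | j, thus j = q. d | j, so d | q. Because q > 0, d ≤ q. q = n, so d ≤ n.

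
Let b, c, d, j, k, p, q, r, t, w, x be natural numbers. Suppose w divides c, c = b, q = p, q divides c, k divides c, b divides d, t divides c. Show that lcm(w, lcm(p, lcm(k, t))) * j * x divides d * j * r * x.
Since q = p and q divides c, p divides c. From k divides c and t divides c, lcm(k, t) divides c. p divides c, so lcm(p, lcm(k, t)) divides c. w divides c, so lcm(w, lcm(p, lcm(k, t))) divides c. c = b, so lcm(w, lcm(p, lcm(k, t))) divides b. Since b divides d, lcm(w, lcm(p, lcm(k, t))) divides d. Then lcm(w, lcm(p, lcm(k, t))) * j divides d * j. Then lcm(w, lcm(p, lcm(k, t))) * j divides d * j * r. Then lcm(w, lcm(p, lcm(k, t))) * j * x divides d * j * r * x.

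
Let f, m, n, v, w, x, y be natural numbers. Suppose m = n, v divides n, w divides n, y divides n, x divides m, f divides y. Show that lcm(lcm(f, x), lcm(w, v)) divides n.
From f divides y and y divides n, f divides n. m = n and x divides m, hence x divides n. f divides n, so lcm(f, x) divides n. w divides n and v divides n, therefore lcm(w, v) divides n. Because lcm(f, x) divides n, lcm(lcm(f, x), lcm(w, v)) divides n.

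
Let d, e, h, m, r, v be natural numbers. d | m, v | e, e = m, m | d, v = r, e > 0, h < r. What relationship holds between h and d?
h < d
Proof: From m | d and d | m, m = d. e = m, so e = d. Because v | e and e > 0, v ≤ e. v = r, so r ≤ e. h < r, so h < e. e = d, so h < d.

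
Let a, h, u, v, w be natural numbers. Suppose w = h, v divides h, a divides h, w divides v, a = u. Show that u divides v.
w = h and w divides v, hence h divides v. Since v divides h, h = v. From a = u and a divides h, u divides h. Since h = v, u divides v.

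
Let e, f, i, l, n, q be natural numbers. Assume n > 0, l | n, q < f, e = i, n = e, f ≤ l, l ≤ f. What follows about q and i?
q < i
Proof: n = e and e = i, thus n = i. l ≤ f and f ≤ l, hence l = f. l | n, so f | n. n > 0, so f ≤ n. n = i, so f ≤ i. Since q < f, q < i.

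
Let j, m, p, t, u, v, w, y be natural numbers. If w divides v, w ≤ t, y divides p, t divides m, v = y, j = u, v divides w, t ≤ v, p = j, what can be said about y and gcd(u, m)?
y divides gcd(u, m)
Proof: p = j and j = u, hence p = u. Since y divides p, y divides u. From w divides v and v divides w, w = v. w ≤ t, so v ≤ t. Since t ≤ v, t = v. Since v = y, t = y. Since t divides m, y divides m. Since y divides u, y divides gcd(u, m).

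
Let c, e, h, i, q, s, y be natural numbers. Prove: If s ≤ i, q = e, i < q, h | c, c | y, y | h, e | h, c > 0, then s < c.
q = e and i < q, so i < e. Since s ≤ i, s < e. c | y and y | h, thus c | h. h | c, so h = c. e | h, so e | c. c > 0, so e ≤ c. s < e, so s < c.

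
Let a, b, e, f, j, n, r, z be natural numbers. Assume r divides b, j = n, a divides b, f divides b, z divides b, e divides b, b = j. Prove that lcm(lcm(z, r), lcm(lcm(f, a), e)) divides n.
From b = j and j = n, b = n. z divides b and r divides b, therefore lcm(z, r) divides b. f divides b and a divides b, therefore lcm(f, a) divides b. e divides b, so lcm(lcm(f, a), e) divides b. Since lcm(z, r) divides b, lcm(lcm(z, r), lcm(lcm(f, a), e)) divides b. Since b = n, lcm(lcm(z, r), lcm(lcm(f, a), e)) divides n.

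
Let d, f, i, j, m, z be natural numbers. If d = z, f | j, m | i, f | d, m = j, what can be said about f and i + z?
f | i + z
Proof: m = j and m | i, so j | i. f | j, so f | i. From d = z and f | d, f | z. Since f | i, f | i + z.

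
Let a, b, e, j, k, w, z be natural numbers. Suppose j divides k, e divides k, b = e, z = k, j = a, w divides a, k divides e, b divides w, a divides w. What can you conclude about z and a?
z = a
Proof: w divides a and a divides w, thus w = a. Because e divides k and k divides e, e = k. From b = e, b = k. b divides w, so k divides w. w = a, so k divides a. Since j = a and j divides k, a divides k. k divides a, so k = a. z = k, so z = a.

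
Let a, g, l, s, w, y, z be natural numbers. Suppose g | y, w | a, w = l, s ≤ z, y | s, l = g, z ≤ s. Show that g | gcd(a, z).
w = l and l = g, therefore w = g. w | a, so g | a. s ≤ z and z ≤ s, therefore s = z. y | s, so y | z. g | y, so g | z. g | a, so g | gcd(a, z).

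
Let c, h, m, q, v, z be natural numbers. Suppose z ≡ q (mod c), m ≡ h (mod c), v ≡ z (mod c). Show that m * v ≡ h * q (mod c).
Because v ≡ z (mod c) and z ≡ q (mod c), v ≡ q (mod c). Since m ≡ h (mod c), m * v ≡ h * q (mod c).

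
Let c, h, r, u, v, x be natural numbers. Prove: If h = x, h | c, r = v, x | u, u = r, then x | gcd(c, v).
Because h = x and h | c, x | c. From u = r and r = v, u = v. Since x | u, x | v. Since x | c, x | gcd(c, v).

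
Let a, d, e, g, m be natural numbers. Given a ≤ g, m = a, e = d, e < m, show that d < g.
m = a and e < m, therefore e < a. e = d, so d < a. Since a ≤ g, d < g.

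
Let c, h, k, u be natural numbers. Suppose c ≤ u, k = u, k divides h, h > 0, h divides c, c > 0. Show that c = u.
k divides h and h > 0, thus k ≤ h. k = u, so u ≤ h. h divides c and c > 0, hence h ≤ c. u ≤ h, so u ≤ c. c ≤ u, so c = u.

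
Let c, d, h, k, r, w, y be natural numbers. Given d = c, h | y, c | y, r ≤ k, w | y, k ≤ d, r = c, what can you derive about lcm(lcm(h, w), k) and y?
lcm(lcm(h, w), k) | y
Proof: Since h | y and w | y, lcm(h, w) | y. r = c and r ≤ k, so c ≤ k. From d = c and k ≤ d, k ≤ c. Since c ≤ k, c = k. Since c | y, k | y. Since lcm(h, w) | y, lcm(lcm(h, w), k) | y.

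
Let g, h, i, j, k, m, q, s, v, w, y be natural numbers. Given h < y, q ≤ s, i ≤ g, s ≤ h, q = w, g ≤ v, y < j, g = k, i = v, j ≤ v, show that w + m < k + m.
From s ≤ h and h < y, s < y. y < j, so s < j. q ≤ s, so q < j. q = w, so w < j. i = v and i ≤ g, so v ≤ g. Since g ≤ v, v = g. Since j ≤ v, j ≤ g. w < j, so w < g. g = k, so w < k. Then w + m < k + m.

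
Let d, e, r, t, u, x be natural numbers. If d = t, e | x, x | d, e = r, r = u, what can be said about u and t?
u | t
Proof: e = r and e | x, thus r | x. r = u, so u | x. d = t and x | d, so x | t. Since u | x, u | t.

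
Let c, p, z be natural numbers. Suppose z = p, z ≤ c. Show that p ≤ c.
From z = p and z ≤ c, by substitution, p ≤ c.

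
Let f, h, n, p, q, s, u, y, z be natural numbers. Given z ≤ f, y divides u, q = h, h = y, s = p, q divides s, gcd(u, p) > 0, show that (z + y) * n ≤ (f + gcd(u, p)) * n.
q = h and h = y, hence q = y. s = p and q divides s, thus q divides p. q = y, so y divides p. y divides u, so y divides gcd(u, p). Since gcd(u, p) > 0, y ≤ gcd(u, p). Since z ≤ f, z + y ≤ f + gcd(u, p). By multiplying by a non-negative, (z + y) * n ≤ (f + gcd(u, p)) * n.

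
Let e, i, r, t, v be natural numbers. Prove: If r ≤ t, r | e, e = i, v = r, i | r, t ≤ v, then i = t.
Because e = i and r | e, r | i. i | r, so i = r. v = r and t ≤ v, therefore t ≤ r. Since r ≤ t, r = t. Since i = r, i = t.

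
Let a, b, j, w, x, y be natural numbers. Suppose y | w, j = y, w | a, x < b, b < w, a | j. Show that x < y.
j = y and a | j, thus a | y. w | a, so w | y. Since y | w, w = y. Because x < b and b < w, x < w. w = y, so x < y.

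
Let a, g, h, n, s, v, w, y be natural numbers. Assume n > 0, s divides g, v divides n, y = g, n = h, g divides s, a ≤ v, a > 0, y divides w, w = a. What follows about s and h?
s ≤ h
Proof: g divides s and s divides g, so g = s. Because y = g and y divides w, g divides w. w = a, so g divides a. g = s, so s divides a. Because a > 0, s ≤ a. a ≤ v, so s ≤ v. v divides n and n > 0, hence v ≤ n. From n = h, v ≤ h. s ≤ v, so s ≤ h.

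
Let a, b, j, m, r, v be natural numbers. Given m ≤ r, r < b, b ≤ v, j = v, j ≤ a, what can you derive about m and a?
m < a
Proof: Since r < b and b ≤ v, r < v. Since j = v and j ≤ a, v ≤ a. Because r < v, r < a. Since m ≤ r, m < a.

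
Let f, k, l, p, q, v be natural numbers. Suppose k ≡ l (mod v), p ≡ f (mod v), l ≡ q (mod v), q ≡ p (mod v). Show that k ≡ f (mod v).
k ≡ l (mod v) and l ≡ q (mod v), therefore k ≡ q (mod v). q ≡ p (mod v), so k ≡ p (mod v). Since p ≡ f (mod v), k ≡ f (mod v).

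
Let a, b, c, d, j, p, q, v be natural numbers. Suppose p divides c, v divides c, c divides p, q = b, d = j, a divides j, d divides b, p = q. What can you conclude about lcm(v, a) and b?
lcm(v, a) divides b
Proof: Because c divides p and p divides c, c = p. p = q, so c = q. q = b, so c = b. From v divides c, v divides b. d = j and d divides b, therefore j divides b. Since a divides j, a divides b. Since v divides b, lcm(v, a) divides b.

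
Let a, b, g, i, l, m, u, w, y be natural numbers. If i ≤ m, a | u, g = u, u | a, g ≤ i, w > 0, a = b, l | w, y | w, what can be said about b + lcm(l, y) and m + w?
b + lcm(l, y) ≤ m + w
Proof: u | a and a | u, hence u = a. g = u, so g = a. g ≤ i and i ≤ m, so g ≤ m. Since g = a, a ≤ m. Since a = b, b ≤ m. l | w and y | w, hence lcm(l, y) | w. w > 0, so lcm(l, y) ≤ w. b ≤ m, so b + lcm(l, y) ≤ m + w.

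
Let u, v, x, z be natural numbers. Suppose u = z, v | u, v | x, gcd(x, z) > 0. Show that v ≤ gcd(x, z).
u = z and v | u, thus v | z. v | x, so v | gcd(x, z). Since gcd(x, z) > 0, v ≤ gcd(x, z).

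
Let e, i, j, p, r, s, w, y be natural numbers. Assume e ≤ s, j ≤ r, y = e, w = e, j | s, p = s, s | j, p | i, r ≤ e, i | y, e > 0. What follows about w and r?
w = r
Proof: j | s and s | j, hence j = s. p | i and i | y, therefore p | y. y = e, so p | e. p = s, so s | e. Since e > 0, s ≤ e. e ≤ s, so s = e. Since j = s, j = e. j ≤ r, so e ≤ r. r ≤ e, so e = r. Since w = e, w = r.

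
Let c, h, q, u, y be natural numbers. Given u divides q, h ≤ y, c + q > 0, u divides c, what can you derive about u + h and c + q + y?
u + h ≤ c + q + y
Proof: u divides c and u divides q, thus u divides c + q. Since c + q > 0, u ≤ c + q. h ≤ y, so u + h ≤ c + q + y.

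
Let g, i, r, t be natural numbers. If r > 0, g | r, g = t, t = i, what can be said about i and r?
i ≤ r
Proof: Because g = t and t = i, g = i. g | r, so i | r. Since r > 0, i ≤ r.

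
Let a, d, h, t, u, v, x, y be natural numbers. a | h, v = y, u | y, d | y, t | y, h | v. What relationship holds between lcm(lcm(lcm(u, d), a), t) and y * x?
lcm(lcm(lcm(u, d), a), t) | y * x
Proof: Because u | y and d | y, lcm(u, d) | y. v = y and h | v, so h | y. Since a | h, a | y. lcm(u, d) | y, so lcm(lcm(u, d), a) | y. t | y, so lcm(lcm(lcm(u, d), a), t) | y. Then lcm(lcm(lcm(u, d), a), t) | y * x.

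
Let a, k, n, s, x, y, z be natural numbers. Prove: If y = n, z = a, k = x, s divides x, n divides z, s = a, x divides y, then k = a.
From y = n and x divides y, x divides n. z = a and n divides z, therefore n divides a. x divides n, so x divides a. s = a and s divides x, hence a divides x. Because x divides a, x = a. Since k = x, k = a.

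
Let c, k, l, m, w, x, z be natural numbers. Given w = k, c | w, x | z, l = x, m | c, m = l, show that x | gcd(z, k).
m = l and l = x, therefore m = x. From m | c and c | w, m | w. From w = k, m | k. m = x, so x | k. Since x | z, x | gcd(z, k).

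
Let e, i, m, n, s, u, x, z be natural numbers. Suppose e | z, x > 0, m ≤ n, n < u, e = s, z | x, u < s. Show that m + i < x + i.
m ≤ n and n < u, thus m < u. Because e = s and e | z, s | z. From z | x, s | x. x > 0, so s ≤ x. u < s, so u < x. m < u, so m < x. Then m + i < x + i.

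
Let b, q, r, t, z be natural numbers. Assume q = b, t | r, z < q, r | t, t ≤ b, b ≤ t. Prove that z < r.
Since b ≤ t and t ≤ b, b = t. Since q = b, q = t. t | r and r | t, hence t = r. Because q = t, q = r. z < q, so z < r.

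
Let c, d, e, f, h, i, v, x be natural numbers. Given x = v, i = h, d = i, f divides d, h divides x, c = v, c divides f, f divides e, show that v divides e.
Because d = i and f divides d, f divides i. From i = h, f divides h. Because h divides x, f divides x. x = v, so f divides v. c = v and c divides f, therefore v divides f. Since f divides v, f = v. Since f divides e, v divides e.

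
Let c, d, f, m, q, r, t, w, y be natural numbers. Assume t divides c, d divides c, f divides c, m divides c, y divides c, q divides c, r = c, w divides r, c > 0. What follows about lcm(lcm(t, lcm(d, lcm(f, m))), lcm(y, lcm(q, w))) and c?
lcm(lcm(t, lcm(d, lcm(f, m))), lcm(y, lcm(q, w))) ≤ c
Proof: f divides c and m divides c, hence lcm(f, m) divides c. Since d divides c, lcm(d, lcm(f, m)) divides c. t divides c, so lcm(t, lcm(d, lcm(f, m))) divides c. r = c and w divides r, therefore w divides c. Because q divides c, lcm(q, w) divides c. Since y divides c, lcm(y, lcm(q, w)) divides c. Since lcm(t, lcm(d, lcm(f, m))) divides c, lcm(lcm(t, lcm(d, lcm(f, m))), lcm(y, lcm(q, w))) divides c. c > 0, so lcm(lcm(t, lcm(d, lcm(f, m))), lcm(y, lcm(q, w))) ≤ c.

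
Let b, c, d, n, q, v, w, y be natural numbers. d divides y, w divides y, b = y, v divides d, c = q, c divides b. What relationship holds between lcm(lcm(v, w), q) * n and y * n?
lcm(lcm(v, w), q) * n divides y * n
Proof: v divides d and d divides y, hence v divides y. w divides y, so lcm(v, w) divides y. From c = q and c divides b, q divides b. b = y, so q divides y. Since lcm(v, w) divides y, lcm(lcm(v, w), q) divides y. Then lcm(lcm(v, w), q) * n divides y * n.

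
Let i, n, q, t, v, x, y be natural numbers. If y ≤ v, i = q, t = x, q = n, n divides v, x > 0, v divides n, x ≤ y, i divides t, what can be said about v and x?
v = x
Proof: From n divides v and v divides n, n = v. Since q = n, q = v. t = x and i divides t, so i divides x. i = q, so q divides x. x > 0, so q ≤ x. Since q = v, v ≤ x. x ≤ y and y ≤ v, therefore x ≤ v. v ≤ x, so v = x.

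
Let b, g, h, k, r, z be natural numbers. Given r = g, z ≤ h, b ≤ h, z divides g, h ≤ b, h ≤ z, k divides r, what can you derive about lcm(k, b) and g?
lcm(k, b) divides g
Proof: Because r = g and k divides r, k divides g. z ≤ h and h ≤ z, hence z = h. h ≤ b and b ≤ h, thus h = b. From z = h, z = b. z divides g, so b divides g. From k divides g, lcm(k, b) divides g.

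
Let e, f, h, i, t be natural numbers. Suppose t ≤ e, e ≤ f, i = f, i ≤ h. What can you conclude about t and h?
t ≤ h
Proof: t ≤ e and e ≤ f, therefore t ≤ f. i = f and i ≤ h, so f ≤ h. Since t ≤ f, t ≤ h.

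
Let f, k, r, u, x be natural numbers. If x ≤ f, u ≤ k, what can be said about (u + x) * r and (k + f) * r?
(u + x) * r ≤ (k + f) * r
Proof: u ≤ k and x ≤ f, so u + x ≤ k + f. Then (u + x) * r ≤ (k + f) * r.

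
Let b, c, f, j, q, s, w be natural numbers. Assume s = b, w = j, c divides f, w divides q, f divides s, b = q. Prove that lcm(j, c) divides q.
Because w = j and w divides q, j divides q. s = b and b = q, so s = q. c divides f and f divides s, hence c divides s. Since s = q, c divides q. Since j divides q, lcm(j, c) divides q.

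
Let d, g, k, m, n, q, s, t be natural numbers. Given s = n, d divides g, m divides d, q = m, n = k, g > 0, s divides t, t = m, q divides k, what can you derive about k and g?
k ≤ g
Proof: From q = m and q divides k, m divides k. s = n and n = k, thus s = k. t = m and s divides t, hence s divides m. Since s = k, k divides m. Since m divides k, m = k. Because m divides d and d divides g, m divides g. From g > 0, m ≤ g. Since m = k, k ≤ g.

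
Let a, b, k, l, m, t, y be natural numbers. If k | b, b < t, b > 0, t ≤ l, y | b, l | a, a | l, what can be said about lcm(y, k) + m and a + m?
lcm(y, k) + m < a + m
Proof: Since y | b and k | b, lcm(y, k) | b. b > 0, so lcm(y, k) ≤ b. b < t, so lcm(y, k) < t. Since l | a and a | l, l = a. t ≤ l, so t ≤ a. lcm(y, k) < t, so lcm(y, k) < a. Then lcm(y, k) + m < a + m.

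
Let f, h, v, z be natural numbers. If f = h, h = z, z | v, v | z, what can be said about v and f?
v = f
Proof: f = h and h = z, hence f = z. From z | v and v | z, z = v. f = z, so f = v. Then v = f.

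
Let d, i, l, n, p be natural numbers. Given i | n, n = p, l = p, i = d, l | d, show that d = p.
l = p and l | d, so p | d. i = d and i | n, thus d | n. Since n = p, d | p. From p | d, p = d. Then d = p.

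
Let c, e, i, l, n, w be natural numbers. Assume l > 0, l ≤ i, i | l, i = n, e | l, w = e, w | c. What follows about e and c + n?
e | c + n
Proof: Because w = e and w | c, e | c. Because i | l and l > 0, i ≤ l. l ≤ i, so l = i. Since e | l, e | i. i = n, so e | n. e | c, so e | c + n.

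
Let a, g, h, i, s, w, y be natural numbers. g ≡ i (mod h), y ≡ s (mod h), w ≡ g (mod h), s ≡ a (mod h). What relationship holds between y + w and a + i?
y + w ≡ a + i (mod h)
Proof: Since y ≡ s (mod h) and s ≡ a (mod h), y ≡ a (mod h). w ≡ g (mod h) and g ≡ i (mod h), so w ≡ i (mod h). y ≡ a (mod h), so y + w ≡ a + i (mod h).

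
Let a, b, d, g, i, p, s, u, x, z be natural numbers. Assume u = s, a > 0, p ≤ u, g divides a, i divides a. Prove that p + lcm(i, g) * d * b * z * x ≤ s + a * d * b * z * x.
u = s and p ≤ u, thus p ≤ s. i divides a and g divides a, thus lcm(i, g) divides a. Since a > 0, lcm(i, g) ≤ a. By multiplying by a non-negative, lcm(i, g) * d ≤ a * d. By multiplying by a non-negative, lcm(i, g) * d * b ≤ a * d * b. By multiplying by a non-negative, lcm(i, g) * d * b * z ≤ a * d * b * z. By multiplying by a non-negative, lcm(i, g) * d * b * z * x ≤ a * d * b * z * x. p ≤ s, so p + lcm(i, g) * d * b * z * x ≤ s + a * d * b * z * x.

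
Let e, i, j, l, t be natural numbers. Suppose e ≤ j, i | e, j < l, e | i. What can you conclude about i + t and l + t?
i + t < l + t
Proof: e | i and i | e, therefore e = i. e ≤ j and j < l, thus e < l. e = i, so i < l. Then i + t < l + t.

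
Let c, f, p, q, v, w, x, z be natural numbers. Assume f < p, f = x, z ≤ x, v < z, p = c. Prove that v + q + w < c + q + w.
p = c and f < p, thus f < c. From f = x, x < c. z ≤ x, so z < c. v < z, so v < c. Then v + q < c + q. Then v + q + w < c + q + w.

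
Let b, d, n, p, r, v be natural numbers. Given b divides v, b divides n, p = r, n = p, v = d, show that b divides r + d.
n = p and p = r, thus n = r. Because b divides n, b divides r. Since v = d and b divides v, b divides d. Because b divides r, b divides r + d.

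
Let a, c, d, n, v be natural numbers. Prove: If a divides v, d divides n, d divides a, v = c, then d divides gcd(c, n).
d divides a and a divides v, hence d divides v. Since v = c, d divides c. Since d divides n, d divides gcd(c, n).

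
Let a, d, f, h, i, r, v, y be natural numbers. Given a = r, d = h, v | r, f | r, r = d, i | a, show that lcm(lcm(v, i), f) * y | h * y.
From r = d and d = h, r = h. a = r and i | a, therefore i | r. v | r, so lcm(v, i) | r. From f | r, lcm(lcm(v, i), f) | r. Because r = h, lcm(lcm(v, i), f) | h. Then lcm(lcm(v, i), f) * y | h * y.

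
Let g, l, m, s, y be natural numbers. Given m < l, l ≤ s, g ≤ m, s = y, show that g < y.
g ≤ m and m < l, therefore g < l. s = y and l ≤ s, therefore l ≤ y. g < l, so g < y.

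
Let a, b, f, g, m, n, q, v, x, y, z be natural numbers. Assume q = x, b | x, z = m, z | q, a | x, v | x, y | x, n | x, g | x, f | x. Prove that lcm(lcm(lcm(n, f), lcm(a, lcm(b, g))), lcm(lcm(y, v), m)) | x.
n | x and f | x, so lcm(n, f) | x. b | x and g | x, so lcm(b, g) | x. a | x, so lcm(a, lcm(b, g)) | x. lcm(n, f) | x, so lcm(lcm(n, f), lcm(a, lcm(b, g))) | x. Because y | x and v | x, lcm(y, v) | x. From z = m and z | q, m | q. Since q = x, m | x. Since lcm(y, v) | x, lcm(lcm(y, v), m) | x. Since lcm(lcm(n, f), lcm(a, lcm(b, g))) | x, lcm(lcm(lcm(n, f), lcm(a, lcm(b, g))), lcm(lcm(y, v), m)) | x.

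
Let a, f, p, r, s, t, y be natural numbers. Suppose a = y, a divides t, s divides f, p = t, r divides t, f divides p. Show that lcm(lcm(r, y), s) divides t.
Since a = y and a divides t, y divides t. Since r divides t, lcm(r, y) divides t. s divides f and f divides p, therefore s divides p. p = t, so s divides t. Since lcm(r, y) divides t, lcm(lcm(r, y), s) divides t.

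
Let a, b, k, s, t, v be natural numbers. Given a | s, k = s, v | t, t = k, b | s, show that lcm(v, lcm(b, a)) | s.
t = k and v | t, so v | k. Since k = s, v | s. b | s and a | s, thus lcm(b, a) | s. v | s, so lcm(v, lcm(b, a)) | s.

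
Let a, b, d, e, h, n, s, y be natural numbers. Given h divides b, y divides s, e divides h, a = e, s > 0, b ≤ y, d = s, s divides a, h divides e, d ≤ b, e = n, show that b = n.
Because d = s and d ≤ b, s ≤ b. From y divides s and s > 0, y ≤ s. Because b ≤ y, b ≤ s. Since s ≤ b, s = b. Because a = e and s divides a, s divides e. s = b, so b divides e. h divides e and e divides h, thus h = e. h divides b, so e divides b. From b divides e, b = e. e = n, so b = n.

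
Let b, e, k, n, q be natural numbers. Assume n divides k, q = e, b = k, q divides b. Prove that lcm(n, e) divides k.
Because q = e and q divides b, e divides b. Since b = k, e divides k. n divides k, so lcm(n, e) divides k.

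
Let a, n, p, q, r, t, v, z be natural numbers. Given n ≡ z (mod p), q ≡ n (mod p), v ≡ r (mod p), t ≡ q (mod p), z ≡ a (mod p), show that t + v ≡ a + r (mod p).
t ≡ q (mod p) and q ≡ n (mod p), thus t ≡ n (mod p). Since n ≡ z (mod p), t ≡ z (mod p). z ≡ a (mod p), so t ≡ a (mod p). v ≡ r (mod p), so t + v ≡ a + r (mod p).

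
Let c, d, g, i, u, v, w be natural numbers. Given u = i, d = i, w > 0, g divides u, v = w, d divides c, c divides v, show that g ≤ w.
Because u = i and g divides u, g divides i. d = i and d divides c, so i divides c. g divides i, so g divides c. v = w and c divides v, so c divides w. g divides c, so g divides w. w > 0, so g ≤ w.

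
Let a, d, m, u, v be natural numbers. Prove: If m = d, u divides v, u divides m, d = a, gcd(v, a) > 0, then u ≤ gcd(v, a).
m = d and d = a, therefore m = a. Since u divides m, u divides a. From u divides v, u divides gcd(v, a). Since gcd(v, a) > 0, u ≤ gcd(v, a).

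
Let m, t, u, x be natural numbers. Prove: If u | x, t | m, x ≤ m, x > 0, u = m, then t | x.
Since u = m and u | x, m | x. Since x > 0, m ≤ x. Since x ≤ m, m = x. Since t | m, t | x.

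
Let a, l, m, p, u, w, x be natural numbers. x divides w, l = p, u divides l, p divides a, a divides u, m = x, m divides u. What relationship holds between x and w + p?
x divides w + p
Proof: l = p and u divides l, so u divides p. p divides a and a divides u, thus p divides u. Because u divides p, u = p. From m = x and m divides u, x divides u. u = p, so x divides p. Since x divides w, x divides w + p.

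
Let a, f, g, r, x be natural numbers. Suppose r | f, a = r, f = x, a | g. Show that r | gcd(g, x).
From a = r and a | g, r | g. f = x and r | f, thus r | x. r | g, so r | gcd(g, x).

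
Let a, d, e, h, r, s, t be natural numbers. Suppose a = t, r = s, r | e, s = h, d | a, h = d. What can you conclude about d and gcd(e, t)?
d | gcd(e, t)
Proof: Because r = s and s = h, r = h. Since r | e, h | e. Since h = d, d | e. Because a = t and d | a, d | t. Since d | e, d | gcd(e, t).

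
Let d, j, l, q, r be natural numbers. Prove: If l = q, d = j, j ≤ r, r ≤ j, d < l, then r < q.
j ≤ r and r ≤ j, therefore j = r. d = j, so d = r. Because d < l, r < l. Since l = q, r < q.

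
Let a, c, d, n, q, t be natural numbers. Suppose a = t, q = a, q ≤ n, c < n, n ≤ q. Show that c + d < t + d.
From n ≤ q and q ≤ n, n = q. q = a, so n = a. Since a = t, n = t. c < n, so c < t. Then c + d < t + d.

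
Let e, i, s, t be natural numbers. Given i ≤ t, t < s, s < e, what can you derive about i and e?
i < e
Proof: i ≤ t and t < s, hence i < s. From s < e, i < e.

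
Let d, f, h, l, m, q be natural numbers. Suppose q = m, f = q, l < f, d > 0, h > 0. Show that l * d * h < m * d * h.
f = q and l < f, hence l < q. q = m, so l < m. Because d > 0, by multiplying by a positive, l * d < m * d. Since h > 0, by multiplying by a positive, l * d * h < m * d * h.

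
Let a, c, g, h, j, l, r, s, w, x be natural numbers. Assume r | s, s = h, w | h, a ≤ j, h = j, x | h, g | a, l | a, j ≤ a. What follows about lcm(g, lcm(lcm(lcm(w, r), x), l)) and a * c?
lcm(g, lcm(lcm(lcm(w, r), x), l)) | a * c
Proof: j ≤ a and a ≤ j, thus j = a. Since h = j, h = a. Since s = h and r | s, r | h. Because w | h, lcm(w, r) | h. From x | h, lcm(lcm(w, r), x) | h. Since h = a, lcm(lcm(w, r), x) | a. l | a, so lcm(lcm(lcm(w, r), x), l) | a. Since g | a, lcm(g, lcm(lcm(lcm(w, r), x), l)) | a. Then lcm(g, lcm(lcm(lcm(w, r), x), l)) | a * c.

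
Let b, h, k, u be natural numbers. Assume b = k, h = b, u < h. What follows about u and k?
u < k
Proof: h = b and b = k, therefore h = k. Because u < h, u < k.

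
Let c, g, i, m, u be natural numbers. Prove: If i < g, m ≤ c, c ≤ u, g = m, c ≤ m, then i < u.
Since g = m and i < g, i < m. c ≤ m and m ≤ c, therefore c = m. c ≤ u, so m ≤ u. i < m, so i < u.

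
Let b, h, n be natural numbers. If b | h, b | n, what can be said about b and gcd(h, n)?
b | gcd(h, n)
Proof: From b | h and b | n, because common divisors divide the gcd, b | gcd(h, n).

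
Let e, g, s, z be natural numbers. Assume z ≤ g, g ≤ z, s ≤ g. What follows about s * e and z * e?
s * e ≤ z * e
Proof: Since g ≤ z and z ≤ g, g = z. s ≤ g, so s ≤ z. By multiplying by a non-negative, s * e ≤ z * e.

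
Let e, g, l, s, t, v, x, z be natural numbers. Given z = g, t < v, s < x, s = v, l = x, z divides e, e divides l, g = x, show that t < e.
z = g and g = x, hence z = x. z divides e, so x divides e. Since l = x and e divides l, e divides x. Since x divides e, x = e. s = v and s < x, thus v < x. Since t < v, t < x. Since x = e, t < e.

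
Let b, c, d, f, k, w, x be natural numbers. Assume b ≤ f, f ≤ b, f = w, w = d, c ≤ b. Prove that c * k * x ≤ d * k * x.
Since b ≤ f and f ≤ b, b = f. f = w, so b = w. Since w = d, b = d. c ≤ b, so c ≤ d. Then c * k ≤ d * k. Then c * k * x ≤ d * k * x.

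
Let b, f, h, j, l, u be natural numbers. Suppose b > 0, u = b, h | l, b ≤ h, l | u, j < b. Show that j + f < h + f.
From u = b and l | u, l | b. h | l, so h | b. b > 0, so h ≤ b. Since b ≤ h, b = h. From j < b, j < h. Then j + f < h + f.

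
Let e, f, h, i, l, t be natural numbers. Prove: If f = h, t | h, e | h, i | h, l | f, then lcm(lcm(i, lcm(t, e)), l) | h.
t | h and e | h, thus lcm(t, e) | h. Since i | h, lcm(i, lcm(t, e)) | h. f = h and l | f, hence l | h. lcm(i, lcm(t, e)) | h, so lcm(lcm(i, lcm(t, e)), l) | h.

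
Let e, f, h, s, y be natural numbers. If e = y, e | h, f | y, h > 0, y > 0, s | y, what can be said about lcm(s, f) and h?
lcm(s, f) ≤ h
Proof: s | y and f | y, so lcm(s, f) | y. Because y > 0, lcm(s, f) ≤ y. e = y and e | h, so y | h. Since h > 0, y ≤ h. lcm(s, f) ≤ y, so lcm(s, f) ≤ h.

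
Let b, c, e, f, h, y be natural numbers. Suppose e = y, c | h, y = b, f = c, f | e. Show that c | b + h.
e = y and y = b, hence e = b. From f = c and f | e, c | e. e = b, so c | b. Since c | h, c | b + h.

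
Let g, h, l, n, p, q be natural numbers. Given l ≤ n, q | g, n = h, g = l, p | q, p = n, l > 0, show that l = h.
p | q and q | g, therefore p | g. Because g = l, p | l. p = n, so n | l. Since l > 0, n ≤ l. Since l ≤ n, l = n. From n = h, l = h.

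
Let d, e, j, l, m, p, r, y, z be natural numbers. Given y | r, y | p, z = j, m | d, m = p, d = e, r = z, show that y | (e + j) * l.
d = e and m | d, hence m | e. Since m = p, p | e. y | p, so y | e. From r = z and z = j, r = j. y | r, so y | j. y | e, so y | e + j. Then y | (e + j) * l.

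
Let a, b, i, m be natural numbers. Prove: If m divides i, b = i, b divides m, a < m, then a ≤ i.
b = i and b divides m, therefore i divides m. m divides i, so m = i. a < m, so a < i. Then a ≤ i.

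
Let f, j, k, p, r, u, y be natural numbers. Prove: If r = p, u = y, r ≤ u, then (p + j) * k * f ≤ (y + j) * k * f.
u = y and r ≤ u, so r ≤ y. From r = p, p ≤ y. Then p + j ≤ y + j. Then (p + j) * k ≤ (y + j) * k. Then (p + j) * k * f ≤ (y + j) * k * f.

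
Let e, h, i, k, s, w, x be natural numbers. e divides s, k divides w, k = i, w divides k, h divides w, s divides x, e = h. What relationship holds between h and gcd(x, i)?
h divides gcd(x, i)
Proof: From e = h and e divides s, h divides s. s divides x, so h divides x. From w divides k and k divides w, w = k. k = i, so w = i. Because h divides w, h divides i. h divides x, so h divides gcd(x, i).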